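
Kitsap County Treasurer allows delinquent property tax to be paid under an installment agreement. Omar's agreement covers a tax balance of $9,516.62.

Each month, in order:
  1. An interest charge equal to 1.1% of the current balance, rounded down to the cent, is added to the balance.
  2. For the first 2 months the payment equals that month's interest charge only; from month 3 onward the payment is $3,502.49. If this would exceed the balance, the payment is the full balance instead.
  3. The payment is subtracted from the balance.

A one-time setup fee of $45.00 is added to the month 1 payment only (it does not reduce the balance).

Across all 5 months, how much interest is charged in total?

$410.85

Month 1: $9,516.62 +$104.68 interest = $9,621.30; pay $104.68 (+ $45.00 fee) → $9,516.62
Month 2: $9,516.62 +$104.68 interest = $9,621.30; pay $104.68 → $9,516.62
Month 3: $9,516.62 +$104.68 interest = $9,621.30; pay $3,502.49 → $6,118.81
Month 4: $6,118.81 +$67.30 interest = $6,186.11; pay $3,502.49 → $2,683.62
Month 5: $2,683.62 +$29.51 interest = $2,713.13; pay $2,713.13 → $0.00
Total interest: $104.68 + $104.68 + $104.68 + $67.30 + $29.51 = $410.85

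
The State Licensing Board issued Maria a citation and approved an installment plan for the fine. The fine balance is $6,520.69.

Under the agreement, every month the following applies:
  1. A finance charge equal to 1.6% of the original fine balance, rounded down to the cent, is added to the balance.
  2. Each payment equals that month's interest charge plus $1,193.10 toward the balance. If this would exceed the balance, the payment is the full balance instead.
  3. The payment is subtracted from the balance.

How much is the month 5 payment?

# | Opening | Interest | Payment | End bal
1 | $6,520.69 | $104.33 | $1,297.43 | $5,327.59
2 | $5,327.59 | $104.33 | $1,297.43 | $4,134.49
3 | $4,134.49 | $104.33 | $1,297.43 | $2,941.39
4 | $2,941.39 | $104.33 | $1,297.43 | $1,748.29
5 | $1,748.29 | $104.33 | $1,297.43 | $555.19

$1,297.43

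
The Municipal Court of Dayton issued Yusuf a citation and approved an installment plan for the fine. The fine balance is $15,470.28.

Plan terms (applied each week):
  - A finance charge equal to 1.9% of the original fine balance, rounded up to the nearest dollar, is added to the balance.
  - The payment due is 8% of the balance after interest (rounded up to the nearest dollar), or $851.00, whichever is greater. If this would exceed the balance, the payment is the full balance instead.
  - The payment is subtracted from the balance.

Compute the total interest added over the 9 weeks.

# | Opening | Interest | Payment | End bal
1 | $15,470.28 | $294.00 | $1,262.00 | $14,502.28
2 | $14,502.28 | $294.00 | $1,184.00 | $13,612.28
3 | $13,612.28 | $294.00 | $1,113.00 | $12,793.28
4 | $12,793.28 | $294.00 | $1,047.00 | $12,040.28
5 | $12,040.28 | $294.00 | $987.00 | $11,347.28
6 | $11,347.28 | $294.00 | $932.00 | $10,709.28
7 | $10,709.28 | $294.00 | $881.00 | $10,122.28
8 | $10,122.28 | $294.00 | $851.00 | $9,565.28
9 | $9,565.28 | $294.00 | $851.00 | $9,008.28
Total interest: $294.00 + $294.00 + $294.00 + $294.00 + $294.00 + $294.00 + $294.00 + $294.00 + $294.00 = $2,646.00

$2,646.00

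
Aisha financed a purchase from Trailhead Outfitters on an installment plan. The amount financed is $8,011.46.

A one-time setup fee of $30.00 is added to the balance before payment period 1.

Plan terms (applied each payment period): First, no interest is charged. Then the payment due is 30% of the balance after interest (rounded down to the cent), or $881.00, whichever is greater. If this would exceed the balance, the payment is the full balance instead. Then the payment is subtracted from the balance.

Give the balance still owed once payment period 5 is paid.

Payment period 1: opening $8,041.46; payment $2,412.43; balance $5,629.03
Payment period 2: opening $5,629.03; payment $1,688.70; balance $3,940.33
Payment period 3: opening $3,940.33; payment $1,182.09; balance $2,758.24
Payment period 4: opening $2,758.24; payment $881.00; balance $1,877.24
Payment period 5: opening $1,877.24; payment $881.00; balance $996.24

$996.24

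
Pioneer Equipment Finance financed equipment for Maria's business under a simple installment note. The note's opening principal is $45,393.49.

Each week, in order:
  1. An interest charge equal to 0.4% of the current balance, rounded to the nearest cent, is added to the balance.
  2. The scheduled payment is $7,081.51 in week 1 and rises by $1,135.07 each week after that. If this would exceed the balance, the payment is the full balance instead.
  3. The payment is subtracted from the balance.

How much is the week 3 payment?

$9,351.65

Week 1: opening $45,393.49; interest $181.57 → $45,575.06; payment $7,081.51; balance $38,493.55
Week 2: opening $38,493.55; interest $153.97 → $38,647.52; payment $8,216.58; balance $30,430.94
Week 3: opening $30,430.94; interest $121.72 → $30,552.66; payment $9,351.65; balance $21,201.01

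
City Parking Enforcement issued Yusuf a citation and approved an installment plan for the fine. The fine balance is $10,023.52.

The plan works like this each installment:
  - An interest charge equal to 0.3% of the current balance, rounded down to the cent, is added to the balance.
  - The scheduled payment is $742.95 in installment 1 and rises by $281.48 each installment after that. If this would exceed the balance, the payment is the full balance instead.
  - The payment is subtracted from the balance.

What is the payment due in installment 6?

$2,150.35

Installment 1: opening $10,023.52; interest $30.07 → $10,053.59; payment $742.95; balance $9,310.64
Installment 2: opening $9,310.64; interest $27.93 → $9,338.57; payment $1,024.43; balance $8,314.14
Installment 3: opening $8,314.14; interest $24.94 → $8,339.08; payment $1,305.91; balance $7,033.17
Installment 4: opening $7,033.17; interest $21.09 → $7,054.26; payment $1,587.39; balance $5,466.87
Installment 5: opening $5,466.87; interest $16.40 → $5,483.27; payment $1,868.87; balance $3,614.40
Installment 6: opening $3,614.40; interest $10.84 → $3,625.24; payment $2,150.35; balance $1,474.89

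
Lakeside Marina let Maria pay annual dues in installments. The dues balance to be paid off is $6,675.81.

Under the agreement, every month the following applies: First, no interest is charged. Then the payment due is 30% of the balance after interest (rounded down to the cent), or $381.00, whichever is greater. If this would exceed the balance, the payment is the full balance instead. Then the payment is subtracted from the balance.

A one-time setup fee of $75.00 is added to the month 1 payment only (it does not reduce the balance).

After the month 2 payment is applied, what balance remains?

# | Opening | Payment | Fee | End bal
1 | $6,675.81 | $2,002.74 | $75.00 | $4,673.07
2 | $4,673.07 | $1,401.92 | — | $3,271.15

$3,271.15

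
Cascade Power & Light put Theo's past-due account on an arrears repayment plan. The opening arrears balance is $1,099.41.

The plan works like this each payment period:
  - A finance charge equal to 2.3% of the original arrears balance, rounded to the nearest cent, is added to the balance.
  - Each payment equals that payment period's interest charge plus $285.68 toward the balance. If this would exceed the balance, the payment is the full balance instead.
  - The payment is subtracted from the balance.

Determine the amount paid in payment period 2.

$310.97

Payment period 1: $1,099.41 +$25.29 interest = $1,124.70; pay $310.97 → $813.73
Payment period 2: $813.73 +$25.29 interest = $839.02; pay $310.97 → $528.05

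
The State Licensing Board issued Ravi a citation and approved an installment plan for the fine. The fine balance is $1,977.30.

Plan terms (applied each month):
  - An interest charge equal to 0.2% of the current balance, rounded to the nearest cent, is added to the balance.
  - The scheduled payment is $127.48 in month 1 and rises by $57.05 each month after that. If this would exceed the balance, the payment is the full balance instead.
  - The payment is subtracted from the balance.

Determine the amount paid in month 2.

$184.53

# | Opening | Interest | Payment | End bal
1 | $1,977.30 | $3.95 | $127.48 | $1,853.77
2 | $1,853.77 | $3.71 | $184.53 | $1,672.95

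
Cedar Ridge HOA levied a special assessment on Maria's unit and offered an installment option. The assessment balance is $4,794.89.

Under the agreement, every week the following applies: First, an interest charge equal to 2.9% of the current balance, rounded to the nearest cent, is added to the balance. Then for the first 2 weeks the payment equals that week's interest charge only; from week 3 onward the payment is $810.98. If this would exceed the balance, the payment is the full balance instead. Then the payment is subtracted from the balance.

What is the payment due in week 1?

$139.05

Week 1: opening $4,794.89; interest $139.05 → $4,933.94; payment $139.05; balance $4,794.89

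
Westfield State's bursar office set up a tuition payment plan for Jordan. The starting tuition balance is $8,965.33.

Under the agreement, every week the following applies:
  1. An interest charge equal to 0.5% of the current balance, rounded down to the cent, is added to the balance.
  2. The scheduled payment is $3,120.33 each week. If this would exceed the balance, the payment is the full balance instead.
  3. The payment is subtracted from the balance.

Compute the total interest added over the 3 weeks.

# | Opening | Interest | Payment | End bal
1 | $8,965.33 | $44.82 | $3,120.33 | $5,889.82
2 | $5,889.82 | $29.44 | $3,120.33 | $2,798.93
3 | $2,798.93 | $13.99 | $2,812.92 | $0.00
Total interest: $44.82 + $29.44 + $13.99 = $88.25

$88.25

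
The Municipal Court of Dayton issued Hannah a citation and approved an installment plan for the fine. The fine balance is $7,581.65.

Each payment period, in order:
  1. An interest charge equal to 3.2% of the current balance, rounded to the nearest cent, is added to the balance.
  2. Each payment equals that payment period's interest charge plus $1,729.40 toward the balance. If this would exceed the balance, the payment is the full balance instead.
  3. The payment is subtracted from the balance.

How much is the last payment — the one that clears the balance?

Payment period 1: $7,581.65 +$242.61 interest = $7,824.26; pay $1,972.01 → $5,852.25
Payment period 2: $5,852.25 +$187.27 interest = $6,039.52; pay $1,916.67 → $4,122.85
Payment period 3: $4,122.85 +$131.93 interest = $4,254.78; pay $1,861.33 → $2,393.45
Payment period 4: $2,393.45 +$76.59 interest = $2,470.04; pay $1,805.99 → $664.05
Payment period 5: $664.05 +$21.25 interest = $685.30; pay $685.30 → $0.00

$685.30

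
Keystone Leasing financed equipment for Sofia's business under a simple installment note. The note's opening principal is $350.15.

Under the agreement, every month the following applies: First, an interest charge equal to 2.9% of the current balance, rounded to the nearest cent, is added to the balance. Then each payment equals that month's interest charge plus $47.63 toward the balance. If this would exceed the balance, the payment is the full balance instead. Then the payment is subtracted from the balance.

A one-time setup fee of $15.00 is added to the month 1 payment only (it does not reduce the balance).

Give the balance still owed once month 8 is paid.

Month 1: $350.15 +$10.15 interest = $360.30; pay $57.78 (+ $15.00 fee) → $302.52
Month 2: $302.52 +$8.77 interest = $311.29; pay $56.40 → $254.89
Month 3: $254.89 +$7.39 interest = $262.28; pay $55.02 → $207.26
Month 4: $207.26 +$6.01 interest = $213.27; pay $53.64 → $159.63
Month 5: $159.63 +$4.63 interest = $164.26; pay $52.26 → $112.00
Month 6: $112.00 +$3.25 interest = $115.25; pay $50.88 → $64.37
Month 7: $64.37 +$1.87 interest = $66.24; pay $49.50 → $16.74
Month 8: $16.74 +$0.49 interest = $17.23; pay $17.23 → $0.00

$0.00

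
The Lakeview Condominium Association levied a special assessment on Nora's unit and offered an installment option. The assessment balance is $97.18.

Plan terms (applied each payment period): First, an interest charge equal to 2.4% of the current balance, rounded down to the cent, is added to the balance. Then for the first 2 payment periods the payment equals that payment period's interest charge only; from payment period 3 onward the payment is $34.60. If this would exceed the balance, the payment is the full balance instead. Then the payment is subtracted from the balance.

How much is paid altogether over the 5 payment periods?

Payment period 1: opening $97.18; interest $2.33 → $99.51; payment $2.33; balance $97.18
Payment period 2: opening $97.18; interest $2.33 → $99.51; payment $2.33; balance $97.18
Payment period 3: opening $97.18; interest $2.33 → $99.51; payment $34.60; balance $64.91
Payment period 4: opening $64.91; interest $1.55 → $66.46; payment $34.60; balance $31.86
Payment period 5: opening $31.86; interest $0.76 → $32.62; payment $32.62; balance $0.00
Total paid: $106.48

$106.48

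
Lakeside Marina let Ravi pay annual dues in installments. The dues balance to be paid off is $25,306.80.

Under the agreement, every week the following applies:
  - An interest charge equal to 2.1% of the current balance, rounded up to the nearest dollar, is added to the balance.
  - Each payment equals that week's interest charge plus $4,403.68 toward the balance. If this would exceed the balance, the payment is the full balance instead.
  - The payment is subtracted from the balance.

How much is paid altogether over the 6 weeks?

$27,111.80

Week 1: $25,306.80 +$532.00 interest = $25,838.80; pay $4,935.68 → $20,903.12
Week 2: $20,903.12 +$439.00 interest = $21,342.12; pay $4,842.68 → $16,499.44
Week 3: $16,499.44 +$347.00 interest = $16,846.44; pay $4,750.68 → $12,095.76
Week 4: $12,095.76 +$255.00 interest = $12,350.76; pay $4,658.68 → $7,692.08
Week 5: $7,692.08 +$162.00 interest = $7,854.08; pay $4,565.68 → $3,288.40
Week 6: $3,288.40 +$70.00 interest = $3,358.40; pay $3,358.40 → $0.00
Total paid: $27,111.80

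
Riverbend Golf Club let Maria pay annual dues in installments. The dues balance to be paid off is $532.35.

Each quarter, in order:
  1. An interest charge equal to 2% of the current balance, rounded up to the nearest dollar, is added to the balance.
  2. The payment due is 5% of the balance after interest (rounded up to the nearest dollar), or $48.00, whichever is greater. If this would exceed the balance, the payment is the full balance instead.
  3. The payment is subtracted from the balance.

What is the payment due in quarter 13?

$38.35

# | Opening | Interest | Payment | End bal
1 | $532.35 | $11.00 | $48.00 | $495.35
2 | $495.35 | $10.00 | $48.00 | $457.35
3 | $457.35 | $10.00 | $48.00 | $419.35
4 | $419.35 | $9.00 | $48.00 | $380.35
5 | $380.35 | $8.00 | $48.00 | $340.35
6 | $340.35 | $7.00 | $48.00 | $299.35
7 | $299.35 | $6.00 | $48.00 | $257.35
8 | $257.35 | $6.00 | $48.00 | $215.35
9 | $215.35 | $5.00 | $48.00 | $172.35
10 | $172.35 | $4.00 | $48.00 | $128.35
11 | $128.35 | $3.00 | $48.00 | $83.35
12 | $83.35 | $2.00 | $48.00 | $37.35
13 | $37.35 | $1.00 | $38.35 | $0.00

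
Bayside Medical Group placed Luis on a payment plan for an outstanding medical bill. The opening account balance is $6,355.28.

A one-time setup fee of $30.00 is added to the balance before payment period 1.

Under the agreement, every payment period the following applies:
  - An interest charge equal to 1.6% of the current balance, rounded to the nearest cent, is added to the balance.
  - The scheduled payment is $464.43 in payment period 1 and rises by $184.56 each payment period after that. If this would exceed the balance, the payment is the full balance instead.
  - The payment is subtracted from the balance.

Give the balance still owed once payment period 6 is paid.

$1,294.70

Payment period 1: opening $6,385.28; interest $102.16 → $6,487.44; payment $464.43; balance $6,023.01
Payment period 2: opening $6,023.01; interest $96.37 → $6,119.38; payment $648.99; balance $5,470.39
Payment period 3: opening $5,470.39; interest $87.53 → $5,557.92; payment $833.55; balance $4,724.37
Payment period 4: opening $4,724.37; interest $75.59 → $4,799.96; payment $1,018.11; balance $3,781.85
Payment period 5: opening $3,781.85; interest $60.51 → $3,842.36; payment $1,202.67; balance $2,639.69
Payment period 6: opening $2,639.69; interest $42.24 → $2,681.93; payment $1,387.23; balance $1,294.70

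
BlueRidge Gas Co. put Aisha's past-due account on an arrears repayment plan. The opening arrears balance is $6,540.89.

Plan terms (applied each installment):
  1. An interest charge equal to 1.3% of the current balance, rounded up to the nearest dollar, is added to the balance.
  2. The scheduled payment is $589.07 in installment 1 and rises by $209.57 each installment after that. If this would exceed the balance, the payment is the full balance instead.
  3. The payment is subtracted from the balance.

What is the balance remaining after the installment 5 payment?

Installment 1: opening $6,540.89; interest $86.00 → $6,626.89; payment $589.07; balance $6,037.82
Installment 2: opening $6,037.82; interest $79.00 → $6,116.82; payment $798.64; balance $5,318.18
Installment 3: opening $5,318.18; interest $70.00 → $5,388.18; payment $1,008.21; balance $4,379.97
Installment 4: opening $4,379.97; interest $57.00 → $4,436.97; payment $1,217.78; balance $3,219.19
Installment 5: opening $3,219.19; interest $42.00 → $3,261.19; payment $1,427.35; balance $1,833.84

$1,833.84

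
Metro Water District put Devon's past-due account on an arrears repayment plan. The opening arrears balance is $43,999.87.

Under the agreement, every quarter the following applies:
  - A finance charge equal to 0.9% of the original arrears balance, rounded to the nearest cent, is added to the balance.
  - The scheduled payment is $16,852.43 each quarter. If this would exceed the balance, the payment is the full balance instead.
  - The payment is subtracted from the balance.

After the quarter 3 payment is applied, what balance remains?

Quarter 1: opening $43,999.87; interest $396.00 → $44,395.87; payment $16,852.43; balance $27,543.44
Quarter 2: opening $27,543.44; interest $396.00 → $27,939.44; payment $16,852.43; balance $11,087.01
Quarter 3: opening $11,087.01; interest $396.00 → $11,483.01; payment $11,483.01; balance $0.00

$0.00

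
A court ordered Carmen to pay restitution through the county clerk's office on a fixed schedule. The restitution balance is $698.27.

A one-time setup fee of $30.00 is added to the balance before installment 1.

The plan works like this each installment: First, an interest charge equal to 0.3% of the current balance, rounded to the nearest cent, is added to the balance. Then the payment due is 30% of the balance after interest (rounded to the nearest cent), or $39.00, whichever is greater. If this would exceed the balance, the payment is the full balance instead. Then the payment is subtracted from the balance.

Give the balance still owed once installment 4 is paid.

$176.97

Installment 1: $728.27 +$2.18 interest = $730.45; pay $219.14 → $511.31
Installment 2: $511.31 +$1.53 interest = $512.84; pay $153.85 → $358.99
Installment 3: $358.99 +$1.08 interest = $360.07; pay $108.02 → $252.05
Installment 4: $252.05 +$0.76 interest = $252.81; pay $75.84 → $176.97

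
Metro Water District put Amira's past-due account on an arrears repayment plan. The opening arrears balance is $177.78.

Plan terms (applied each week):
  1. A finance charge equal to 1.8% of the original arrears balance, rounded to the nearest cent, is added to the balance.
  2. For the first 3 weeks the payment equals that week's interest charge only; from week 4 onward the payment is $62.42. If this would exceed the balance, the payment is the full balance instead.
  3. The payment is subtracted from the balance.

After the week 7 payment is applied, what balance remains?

$0.00

Week 1: opening $177.78; interest $3.20 → $180.98; payment $3.20; balance $177.78
Week 2: opening $177.78; interest $3.20 → $180.98; payment $3.20; balance $177.78
Week 3: opening $177.78; interest $3.20 → $180.98; payment $3.20; balance $177.78
Week 4: opening $177.78; interest $3.20 → $180.98; payment $62.42; balance $118.56
Week 5: opening $118.56; interest $3.20 → $121.76; payment $62.42; balance $59.34
Week 6: opening $59.34; interest $3.20 → $62.54; payment $62.42; balance $0.12
Week 7: opening $0.12; interest $3.20 → $3.32; payment $3.32; balance $0.00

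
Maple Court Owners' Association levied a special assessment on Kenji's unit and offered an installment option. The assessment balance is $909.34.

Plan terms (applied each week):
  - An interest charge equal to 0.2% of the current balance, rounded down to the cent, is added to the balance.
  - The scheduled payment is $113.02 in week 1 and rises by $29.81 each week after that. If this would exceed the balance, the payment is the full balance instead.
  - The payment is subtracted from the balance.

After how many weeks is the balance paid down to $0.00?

Week 1: opening $909.34; interest $1.81 → $911.15; payment $113.02; balance $798.13
Week 2: opening $798.13; interest $1.59 → $799.72; payment $142.83; balance $656.89
Week 3: opening $656.89; interest $1.31 → $658.20; payment $172.64; balance $485.56
Week 4: opening $485.56; interest $0.97 → $486.53; payment $202.45; balance $284.08
Week 5: opening $284.08; interest $0.56 → $284.64; payment $232.26; balance $52.38
Week 6: opening $52.38; interest $0.10 → $52.48; payment $52.48; balance $0.00
Balance reaches $0.00 in week 6.

6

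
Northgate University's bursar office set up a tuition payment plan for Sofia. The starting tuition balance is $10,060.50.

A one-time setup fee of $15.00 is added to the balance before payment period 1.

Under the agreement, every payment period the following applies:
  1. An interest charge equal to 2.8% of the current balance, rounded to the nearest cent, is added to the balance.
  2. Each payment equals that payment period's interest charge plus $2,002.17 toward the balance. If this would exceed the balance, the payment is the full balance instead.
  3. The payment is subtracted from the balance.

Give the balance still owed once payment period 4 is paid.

# | Opening | Interest | Payment | End bal
1 | $10,075.50 | $282.11 | $2,284.28 | $8,073.33
2 | $8,073.33 | $226.05 | $2,228.22 | $6,071.16
3 | $6,071.16 | $169.99 | $2,172.16 | $4,068.99
4 | $4,068.99 | $113.93 | $2,116.10 | $2,066.82

$2,066.82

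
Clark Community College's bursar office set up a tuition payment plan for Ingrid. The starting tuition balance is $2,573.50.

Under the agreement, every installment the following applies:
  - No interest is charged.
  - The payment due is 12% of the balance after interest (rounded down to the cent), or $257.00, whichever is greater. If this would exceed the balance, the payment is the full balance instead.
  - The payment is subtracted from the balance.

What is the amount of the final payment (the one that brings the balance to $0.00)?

Installment 1: $2,573.50 − $308.82 → $2,264.68
Installment 2: $2,264.68 − $271.76 → $1,992.92
Installment 3: $1,992.92 − $257.00 → $1,735.92
Installment 4: $1,735.92 − $257.00 → $1,478.92
Installment 5: $1,478.92 − $257.00 → $1,221.92
Installment 6: $1,221.92 − $257.00 → $964.92
Installment 7: $964.92 − $257.00 → $707.92
Installment 8: $707.92 − $257.00 → $450.92
Installment 9: $450.92 − $257.00 → $193.92
Installment 10: $193.92 − $193.92 → $0.00

$193.92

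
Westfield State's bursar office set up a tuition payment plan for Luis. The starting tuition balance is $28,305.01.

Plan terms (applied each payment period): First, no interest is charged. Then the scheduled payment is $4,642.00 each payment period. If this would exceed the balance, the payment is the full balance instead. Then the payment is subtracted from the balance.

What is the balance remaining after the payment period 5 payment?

$5,095.01

Payment period 1: $28,305.01 − $4,642.00 → $23,663.01
Payment period 2: $23,663.01 − $4,642.00 → $19,021.01
Payment period 3: $19,021.01 − $4,642.00 → $14,379.01
Payment period 4: $14,379.01 − $4,642.00 → $9,737.01
Payment period 5: $9,737.01 − $4,642.00 → $5,095.01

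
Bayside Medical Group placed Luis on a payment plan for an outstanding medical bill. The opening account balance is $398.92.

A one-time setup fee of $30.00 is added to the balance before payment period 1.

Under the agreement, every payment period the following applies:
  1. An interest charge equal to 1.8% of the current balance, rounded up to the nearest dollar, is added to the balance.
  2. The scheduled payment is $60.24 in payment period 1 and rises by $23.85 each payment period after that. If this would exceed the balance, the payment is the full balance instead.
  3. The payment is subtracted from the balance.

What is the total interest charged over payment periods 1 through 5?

$27.00

Payment period 1: opening $428.92; interest $8.00 → $436.92; payment $60.24; balance $376.68
Payment period 2: opening $376.68; interest $7.00 → $383.68; payment $84.09; balance $299.59
Payment period 3: opening $299.59; interest $6.00 → $305.59; payment $107.94; balance $197.65
Payment period 4: opening $197.65; interest $4.00 → $201.65; payment $131.79; balance $69.86
Payment period 5: opening $69.86; interest $2.00 → $71.86; payment $71.86; balance $0.00
Total interest: $8.00 + $7.00 + $6.00 + $4.00 + $2.00 = $27.00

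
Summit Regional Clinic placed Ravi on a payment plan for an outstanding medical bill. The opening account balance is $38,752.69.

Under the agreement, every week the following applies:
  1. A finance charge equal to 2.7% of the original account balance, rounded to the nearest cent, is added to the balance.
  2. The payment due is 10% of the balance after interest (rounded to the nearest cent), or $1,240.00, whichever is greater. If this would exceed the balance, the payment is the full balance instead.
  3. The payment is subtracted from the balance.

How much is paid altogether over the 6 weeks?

Week 1: opening $38,752.69; interest $1,046.32 → $39,799.01; payment $3,979.90; balance $35,819.11
Week 2: opening $35,819.11; interest $1,046.32 → $36,865.43; payment $3,686.54; balance $33,178.89
Week 3: opening $33,178.89; interest $1,046.32 → $34,225.21; payment $3,422.52; balance $30,802.69
Week 4: opening $30,802.69; interest $1,046.32 → $31,849.01; payment $3,184.90; balance $28,664.11
Week 5: opening $28,664.11; interest $1,046.32 → $29,710.43; payment $2,971.04; balance $26,739.39
Week 6: opening $26,739.39; interest $1,046.32 → $27,785.71; payment $2,778.57; balance $25,007.14
Total paid: $20,023.47

$20,023.47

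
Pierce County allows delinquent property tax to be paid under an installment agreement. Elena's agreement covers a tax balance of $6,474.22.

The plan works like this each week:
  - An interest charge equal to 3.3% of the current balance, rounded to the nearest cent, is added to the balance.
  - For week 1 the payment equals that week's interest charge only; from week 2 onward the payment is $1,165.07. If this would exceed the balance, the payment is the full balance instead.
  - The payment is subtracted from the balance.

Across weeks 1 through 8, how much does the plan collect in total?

$7,486.61

# | Opening | Interest | Payment | End bal
1 | $6,474.22 | $213.65 | $213.65 | $6,474.22
2 | $6,474.22 | $213.65 | $1,165.07 | $5,522.80
3 | $5,522.80 | $182.25 | $1,165.07 | $4,539.98
4 | $4,539.98 | $149.82 | $1,165.07 | $3,524.73
5 | $3,524.73 | $116.32 | $1,165.07 | $2,475.98
6 | $2,475.98 | $81.71 | $1,165.07 | $1,392.62
7 | $1,392.62 | $45.96 | $1,165.07 | $273.51
8 | $273.51 | $9.03 | $282.54 | $0.00
Total paid: $7,486.61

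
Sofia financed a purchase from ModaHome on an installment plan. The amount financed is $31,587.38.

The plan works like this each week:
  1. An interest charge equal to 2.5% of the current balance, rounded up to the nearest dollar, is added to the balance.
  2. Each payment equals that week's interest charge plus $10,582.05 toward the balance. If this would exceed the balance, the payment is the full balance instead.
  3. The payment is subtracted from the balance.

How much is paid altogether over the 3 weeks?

$33,164.38

Week 1: $31,587.38 +$790.00 interest = $32,377.38; pay $11,372.05 → $21,005.33
Week 2: $21,005.33 +$526.00 interest = $21,531.33; pay $11,108.05 → $10,423.28
Week 3: $10,423.28 +$261.00 interest = $10,684.28; pay $10,684.28 → $0.00
Total paid: $33,164.38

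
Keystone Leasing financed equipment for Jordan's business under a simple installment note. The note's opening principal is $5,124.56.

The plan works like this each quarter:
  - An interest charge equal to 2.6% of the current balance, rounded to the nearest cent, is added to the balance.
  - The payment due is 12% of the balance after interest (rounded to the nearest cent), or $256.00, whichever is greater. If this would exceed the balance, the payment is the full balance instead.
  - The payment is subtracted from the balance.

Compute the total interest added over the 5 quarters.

Quarter 1: opening $5,124.56; interest $133.24 → $5,257.80; payment $630.94; balance $4,626.86
Quarter 2: opening $4,626.86; interest $120.30 → $4,747.16; payment $569.66; balance $4,177.50
Quarter 3: opening $4,177.50; interest $108.62 → $4,286.12; payment $514.33; balance $3,771.79
Quarter 4: opening $3,771.79; interest $98.07 → $3,869.86; payment $464.38; balance $3,405.48
Quarter 5: opening $3,405.48; interest $88.54 → $3,494.02; payment $419.28; balance $3,074.74
Total interest: $133.24 + $120.30 + $108.62 + $98.07 + $88.54 = $548.77

$548.77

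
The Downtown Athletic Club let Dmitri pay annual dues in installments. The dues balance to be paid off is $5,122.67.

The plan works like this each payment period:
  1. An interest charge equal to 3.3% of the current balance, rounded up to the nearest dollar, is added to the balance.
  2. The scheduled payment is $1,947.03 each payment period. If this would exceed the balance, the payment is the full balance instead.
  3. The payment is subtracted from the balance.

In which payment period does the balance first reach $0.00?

3

Payment period 1: opening $5,122.67; interest $170.00 → $5,292.67; payment $1,947.03; balance $3,345.64
Payment period 2: opening $3,345.64; interest $111.00 → $3,456.64; payment $1,947.03; balance $1,509.61
Payment period 3: opening $1,509.61; interest $50.00 → $1,559.61; payment $1,559.61; balance $0.00
Balance reaches $0.00 in payment period 3.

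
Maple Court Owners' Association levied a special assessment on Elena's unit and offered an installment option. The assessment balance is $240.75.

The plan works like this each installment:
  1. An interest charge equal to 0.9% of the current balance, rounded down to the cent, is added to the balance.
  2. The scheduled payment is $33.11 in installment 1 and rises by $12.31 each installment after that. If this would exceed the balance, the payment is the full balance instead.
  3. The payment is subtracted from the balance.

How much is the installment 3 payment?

# | Opening | Interest | Payment | End bal
1 | $240.75 | $2.16 | $33.11 | $209.80
2 | $209.80 | $1.88 | $45.42 | $166.26
3 | $166.26 | $1.49 | $57.73 | $110.02

$57.73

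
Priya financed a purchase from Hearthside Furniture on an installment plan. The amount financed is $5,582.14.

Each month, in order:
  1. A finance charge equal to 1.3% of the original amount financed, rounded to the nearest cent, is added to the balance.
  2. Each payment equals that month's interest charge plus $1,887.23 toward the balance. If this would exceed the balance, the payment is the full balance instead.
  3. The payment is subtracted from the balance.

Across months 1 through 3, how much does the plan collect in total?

$5,799.85

# | Opening | Interest | Payment | End bal
1 | $5,582.14 | $72.57 | $1,959.80 | $3,694.91
2 | $3,694.91 | $72.57 | $1,959.80 | $1,807.68
3 | $1,807.68 | $72.57 | $1,880.25 | $0.00
Total paid: $5,799.85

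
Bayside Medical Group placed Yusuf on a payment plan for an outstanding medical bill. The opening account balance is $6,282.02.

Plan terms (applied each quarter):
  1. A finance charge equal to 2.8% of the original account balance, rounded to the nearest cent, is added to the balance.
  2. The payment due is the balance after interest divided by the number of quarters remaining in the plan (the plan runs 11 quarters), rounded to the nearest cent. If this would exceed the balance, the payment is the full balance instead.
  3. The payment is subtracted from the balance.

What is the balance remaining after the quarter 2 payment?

$5,442.07

Quarter 1: opening $6,282.02; interest $175.90 → $6,457.92; payment $587.08; balance $5,870.84
Quarter 2: opening $5,870.84; interest $175.90 → $6,046.74; payment $604.67; balance $5,442.07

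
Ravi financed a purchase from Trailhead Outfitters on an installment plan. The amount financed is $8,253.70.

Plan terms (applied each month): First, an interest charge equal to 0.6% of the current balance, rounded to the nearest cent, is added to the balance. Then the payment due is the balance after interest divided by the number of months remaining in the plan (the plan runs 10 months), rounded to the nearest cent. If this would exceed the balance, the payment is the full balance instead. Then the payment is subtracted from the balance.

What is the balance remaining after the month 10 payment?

$0.00

# | Opening | Interest | Payment | End bal
1 | $8,253.70 | $49.52 | $830.32 | $7,472.90
2 | $7,472.90 | $44.84 | $835.30 | $6,682.44
3 | $6,682.44 | $40.09 | $840.32 | $5,882.21
4 | $5,882.21 | $35.29 | $845.36 | $5,072.14
5 | $5,072.14 | $30.43 | $850.43 | $4,252.14
6 | $4,252.14 | $25.51 | $855.53 | $3,422.12
7 | $3,422.12 | $20.53 | $860.66 | $2,581.99
8 | $2,581.99 | $15.49 | $865.83 | $1,731.65
9 | $1,731.65 | $10.39 | $871.02 | $871.02
10 | $871.02 | $5.23 | $876.25 | $0.00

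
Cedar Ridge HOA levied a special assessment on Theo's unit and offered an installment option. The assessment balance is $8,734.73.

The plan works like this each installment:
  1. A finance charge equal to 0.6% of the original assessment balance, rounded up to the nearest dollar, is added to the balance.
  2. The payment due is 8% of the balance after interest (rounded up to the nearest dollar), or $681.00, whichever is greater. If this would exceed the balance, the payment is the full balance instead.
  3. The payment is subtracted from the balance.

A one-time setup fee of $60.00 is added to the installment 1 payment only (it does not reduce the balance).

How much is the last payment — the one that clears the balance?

$600.73

Installment 1: opening $8,734.73; interest $53.00 → $8,787.73; payment $704.00 (+ $60.00 fee); balance $8,083.73
Installment 2: opening $8,083.73; interest $53.00 → $8,136.73; payment $681.00; balance $7,455.73
Installment 3: opening $7,455.73; interest $53.00 → $7,508.73; payment $681.00; balance $6,827.73
Installment 4: opening $6,827.73; interest $53.00 → $6,880.73; payment $681.00; balance $6,199.73
Installment 5: opening $6,199.73; interest $53.00 → $6,252.73; payment $681.00; balance $5,571.73
Installment 6: opening $5,571.73; interest $53.00 → $5,624.73; payment $681.00; balance $4,943.73
Installment 7: opening $4,943.73; interest $53.00 → $4,996.73; payment $681.00; balance $4,315.73
Installment 8: opening $4,315.73; interest $53.00 → $4,368.73; payment $681.00; balance $3,687.73
Installment 9: opening $3,687.73; interest $53.00 → $3,740.73; payment $681.00; balance $3,059.73
Installment 10: opening $3,059.73; interest $53.00 → $3,112.73; payment $681.00; balance $2,431.73
Installment 11: opening $2,431.73; interest $53.00 → $2,484.73; payment $681.00; balance $1,803.73
Installment 12: opening $1,803.73; interest $53.00 → $1,856.73; payment $681.00; balance $1,175.73
Installment 13: opening $1,175.73; interest $53.00 → $1,228.73; payment $681.00; balance $547.73
Installment 14: opening $547.73; interest $53.00 → $600.73; payment $600.73; balance $0.00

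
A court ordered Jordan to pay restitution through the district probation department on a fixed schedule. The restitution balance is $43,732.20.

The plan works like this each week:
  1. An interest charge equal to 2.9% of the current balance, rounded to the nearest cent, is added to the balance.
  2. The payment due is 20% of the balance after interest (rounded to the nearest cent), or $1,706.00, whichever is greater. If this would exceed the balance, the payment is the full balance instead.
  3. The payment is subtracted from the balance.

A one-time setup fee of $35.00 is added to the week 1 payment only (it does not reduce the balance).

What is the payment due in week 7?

$2,800.78

Week 1: opening $43,732.20; interest $1,268.23 → $45,000.43; payment $9,000.09 (+ $35.00 fee); balance $36,000.34
Week 2: opening $36,000.34; interest $1,044.01 → $37,044.35; payment $7,408.87; balance $29,635.48
Week 3: opening $29,635.48; interest $859.43 → $30,494.91; payment $6,098.98; balance $24,395.93
Week 4: opening $24,395.93; interest $707.48 → $25,103.41; payment $5,020.68; balance $20,082.73
Week 5: opening $20,082.73; interest $582.40 → $20,665.13; payment $4,133.03; balance $16,532.10
Week 6: opening $16,532.10; interest $479.43 → $17,011.53; payment $3,402.31; balance $13,609.22
Week 7: opening $13,609.22; interest $394.67 → $14,003.89; payment $2,800.78; balance $11,203.11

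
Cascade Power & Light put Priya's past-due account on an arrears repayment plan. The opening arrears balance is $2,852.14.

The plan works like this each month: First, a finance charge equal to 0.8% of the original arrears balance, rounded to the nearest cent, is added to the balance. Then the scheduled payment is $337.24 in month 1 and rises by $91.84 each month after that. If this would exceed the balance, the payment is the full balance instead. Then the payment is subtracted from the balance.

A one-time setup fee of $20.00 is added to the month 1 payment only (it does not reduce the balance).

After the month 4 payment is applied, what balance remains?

$1,043.42

Month 1: opening $2,852.14; interest $22.82 → $2,874.96; payment $337.24 (+ $20.00 fee); balance $2,537.72
Month 2: opening $2,537.72; interest $22.82 → $2,560.54; payment $429.08; balance $2,131.46
Month 3: opening $2,131.46; interest $22.82 → $2,154.28; payment $520.92; balance $1,633.36
Month 4: opening $1,633.36; interest $22.82 → $1,656.18; payment $612.76; balance $1,043.42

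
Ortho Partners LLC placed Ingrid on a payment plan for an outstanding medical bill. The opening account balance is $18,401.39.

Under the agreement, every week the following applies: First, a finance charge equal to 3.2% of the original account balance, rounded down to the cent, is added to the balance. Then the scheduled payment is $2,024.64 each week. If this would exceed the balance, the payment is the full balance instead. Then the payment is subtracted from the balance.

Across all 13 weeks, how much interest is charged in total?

Week 1: opening $18,401.39; interest $588.84 → $18,990.23; payment $2,024.64; balance $16,965.59
Week 2: opening $16,965.59; interest $588.84 → $17,554.43; payment $2,024.64; balance $15,529.79
Week 3: opening $15,529.79; interest $588.84 → $16,118.63; payment $2,024.64; balance $14,093.99
Week 4: opening $14,093.99; interest $588.84 → $14,682.83; payment $2,024.64; balance $12,658.19
Week 5: opening $12,658.19; interest $588.84 → $13,247.03; payment $2,024.64; balance $11,222.39
Week 6: opening $11,222.39; interest $588.84 → $11,811.23; payment $2,024.64; balance $9,786.59
Week 7: opening $9,786.59; interest $588.84 → $10,375.43; payment $2,024.64; balance $8,350.79
Week 8: opening $8,350.79; interest $588.84 → $8,939.63; payment $2,024.64; balance $6,914.99
Week 9: opening $6,914.99; interest $588.84 → $7,503.83; payment $2,024.64; balance $5,479.19
Week 10: opening $5,479.19; interest $588.84 → $6,068.03; payment $2,024.64; balance $4,043.39
Week 11: opening $4,043.39; interest $588.84 → $4,632.23; payment $2,024.64; balance $2,607.59
Week 12: opening $2,607.59; interest $588.84 → $3,196.43; payment $2,024.64; balance $1,171.79
Week 13: opening $1,171.79; interest $588.84 → $1,760.63; payment $1,760.63; balance $0.00
Total interest: $588.84 + $588.84 + $588.84 + $588.84 + $588.84 + $588.84 + $588.84 + $588.84 + $588.84 + $588.84 + $588.84 + $588.84 + $588.84 = $7,654.92

$7,654.92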